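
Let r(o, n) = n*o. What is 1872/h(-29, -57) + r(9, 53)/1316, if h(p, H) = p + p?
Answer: -1217943/38164 ≈ -31.913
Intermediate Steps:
h(p, H) = 2*p
1872/h(-29, -57) + r(9, 53)/1316 = 1872/((2*(-29))) + (53*9)/1316 = 1872/(-58) + 477*(1/1316) = 1872*(-1/58) + 477/1316 = -936/29 + 477/1316 = -1217943/38164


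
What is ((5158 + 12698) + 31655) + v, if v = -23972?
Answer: 25539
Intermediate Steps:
((5158 + 12698) + 31655) + v = ((5158 + 12698) + 31655) - 23972 = (17856 + 31655) - 23972 = 49511 - 23972 = 25539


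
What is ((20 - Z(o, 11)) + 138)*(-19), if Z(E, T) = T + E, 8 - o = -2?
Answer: -2603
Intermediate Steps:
o = 10 (o = 8 - 1*(-2) = 8 + 2 = 10)
Z(E, T) = E + T
((20 - Z(o, 11)) + 138)*(-19) = ((20 - (10 + 11)) + 138)*(-19) = ((20 - 1*21) + 138)*(-19) = ((20 - 21) + 138)*(-19) = (-1 + 138)*(-19) = 137*(-19) = -2603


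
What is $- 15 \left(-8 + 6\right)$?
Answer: $30$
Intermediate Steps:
$- 15 \left(-8 + 6\right) = \left(-15\right) \left(-2\right) = 30$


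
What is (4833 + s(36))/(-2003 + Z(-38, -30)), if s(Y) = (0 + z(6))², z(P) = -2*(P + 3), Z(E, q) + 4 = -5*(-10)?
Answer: -5157/1957 ≈ -2.6352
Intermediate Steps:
Z(E, q) = 46 (Z(E, q) = -4 - 5*(-10) = -4 + 50 = 46)
z(P) = -6 - 2*P (z(P) = -2*(3 + P) = -6 - 2*P)
s(Y) = 324 (s(Y) = (0 + (-6 - 2*6))² = (0 + (-6 - 12))² = (0 - 18)² = (-18)² = 324)
(4833 + s(36))/(-2003 + Z(-38, -30)) = (4833 + 324)/(-2003 + 46) = 5157/(-1957) = 5157*(-1/1957) = -5157/1957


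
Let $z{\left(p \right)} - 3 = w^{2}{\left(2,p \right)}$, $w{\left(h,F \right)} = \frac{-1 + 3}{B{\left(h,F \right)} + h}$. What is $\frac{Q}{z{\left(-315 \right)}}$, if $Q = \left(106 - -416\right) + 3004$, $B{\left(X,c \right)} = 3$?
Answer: $\frac{88150}{79} \approx 1115.8$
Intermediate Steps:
$w{\left(h,F \right)} = \frac{2}{3 + h}$ ($w{\left(h,F \right)} = \frac{-1 + 3}{3 + h} = \frac{2}{3 + h}$)
$z{\left(p \right)} = \frac{79}{25}$ ($z{\left(p \right)} = 3 + \left(\frac{2}{3 + 2}\right)^{2} = 3 + \left(\frac{2}{5}\right)^{2} = 3 + \frac{4}{25} = \frac{79}{25}$)
$Q = 3526$ ($Q = \left(106 + 416\right) + 3004 = 522 + 3004 = 3526$)
$\frac{Q}{z{\left(-315 \right)}} = \frac{3526}{\frac{79}{25}} = 3526 \cdot \frac{25}{79} = \frac{88150}{79}$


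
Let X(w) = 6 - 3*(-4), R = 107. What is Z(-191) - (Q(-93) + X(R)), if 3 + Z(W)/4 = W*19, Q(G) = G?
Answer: -14453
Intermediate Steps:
X(w) = 18 (X(w) = 6 + 12 = 18)
Z(W) = -12 + 76*W (Z(W) = -12 + 4*(W*19) = -12 + 4*(19*W) = -12 + 76*W)
Z(-191) - (Q(-93) + X(R)) = (-12 + 76*(-191)) - (-93 + 18) = (-12 - 14516) - 1*(-75) = -14528 + 75 = -14453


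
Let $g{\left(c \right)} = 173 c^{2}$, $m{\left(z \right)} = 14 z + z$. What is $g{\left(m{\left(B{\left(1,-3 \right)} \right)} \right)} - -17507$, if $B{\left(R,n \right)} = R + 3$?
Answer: $640307$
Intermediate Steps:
$B{\left(R,n \right)} = 3 + R$
$m{\left(z \right)} = 15 z$
$g{\left(m{\left(B{\left(1,-3 \right)} \right)} \right)} - -17507 = 173 \left(15 \left(3 + 1\right)\right)^{2} - -17507 = 173 \left(15 \cdot 4\right)^{2} + 17507 = 173 \cdot 60^{2} + 17507 = 173 \cdot 3600 + 17507 = 622800 + 17507 = 640307$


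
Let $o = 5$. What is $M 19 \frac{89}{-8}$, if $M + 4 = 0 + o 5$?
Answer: $- \frac{35511}{8} \approx -4438.9$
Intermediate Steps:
$M = 21$ ($M = -4 + \left(0 + 5 \cdot 5\right) = -4 + \left(0 + 25\right) = -4 + 25 = 21$)
$M 19 \frac{89}{-8} = 21 \cdot 19 \frac{89}{-8} = 399 \cdot 89 \left(- \frac{1}{8}\right) = 399 \left(- \frac{89}{8}\right) = - \frac{35511}{8}$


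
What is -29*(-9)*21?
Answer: 5481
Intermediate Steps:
-29*(-9)*21 = 261*21 = 5481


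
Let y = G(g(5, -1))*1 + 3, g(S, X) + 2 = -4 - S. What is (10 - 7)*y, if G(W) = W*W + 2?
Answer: 378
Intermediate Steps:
g(S, X) = -6 - S (g(S, X) = -2 + (-4 - S) = -6 - S)
G(W) = 2 + W**2 (G(W) = W**2 + 2 = 2 + W**2)
y = 126 (y = (2 + (-6 - 1*5)**2)*1 + 3 = (2 + (-6 - 5)**2)*1 + 3 = (2 + (-11)**2)*1 + 3 = (2 + 121)*1 + 3 = 123*1 + 3 = 123 + 3 = 126)
(10 - 7)*y = (10 - 7)*126 = 3*126 = 378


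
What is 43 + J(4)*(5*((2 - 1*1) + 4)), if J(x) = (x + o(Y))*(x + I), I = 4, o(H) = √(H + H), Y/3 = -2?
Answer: 843 + 400*I*√3 ≈ 843.0 + 692.82*I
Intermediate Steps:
Y = -6 (Y = 3*(-2) = -6)
o(H) = √2*√H (o(H) = √(2*H) = √2*√H)
J(x) = (4 + x)*(x + 2*I*√3) (J(x) = (x + √2*√(-6))*(x + 4) = (x + √2*(I*√6))*(4 + x) = (x + 2*I*√3)*(4 + x) = (4 + x)*(x + 2*I*√3))
43 + J(4)*(5*((2 - 1*1) + 4)) = 43 + (4² + 4*4 + 8*I*√3 + 2*I*4*√3)*(5*((2 - 1*1) + 4)) = 43 + (16 + 16 + 8*I*√3 + 8*I*√3)*(5*((2 - 1) + 4)) = 43 + (32 + 16*I*√3)*(5*(1 + 4)) = 43 + (32 + 16*I*√3)*(5*5) = 43 + (32 + 16*I*√3)*25 = 43 + (800 + 400*I*√3) = 843 + 400*I*√3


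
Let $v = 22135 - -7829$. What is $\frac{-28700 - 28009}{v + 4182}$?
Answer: $- \frac{6301}{3794} \approx -1.6608$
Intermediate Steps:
$v = 29964$ ($v = 22135 + 7829 = 29964$)
$\frac{-28700 - 28009}{v + 4182} = \frac{-28700 - 28009}{29964 + 4182} = - \frac{56709}{34146} = \left(-56709\right) \frac{1}{34146} = - \frac{6301}{3794}$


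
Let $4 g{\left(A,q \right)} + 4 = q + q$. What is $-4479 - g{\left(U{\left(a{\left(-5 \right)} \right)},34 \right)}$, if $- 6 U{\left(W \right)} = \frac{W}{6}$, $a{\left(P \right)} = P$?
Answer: $-4495$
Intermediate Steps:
$U{\left(W \right)} = - \frac{W}{36}$ ($U{\left(W \right)} = - \frac{W \frac{1}{6}}{6} = - \frac{\frac{1}{6} W}{6} = - \frac{W}{36}$)
$g{\left(A,q \right)} = -1 + \frac{q}{2}$ ($g{\left(A,q \right)} = -1 + \frac{q + q}{4} = -1 + \frac{2 q}{4} = -1 + \frac{q}{2}$)
$-4479 - g{\left(U{\left(a{\left(-5 \right)} \right)},34 \right)} = -4479 - \left(-1 + \frac{1}{2} \cdot 34\right) = -4479 - \left(-1 + 17\right) = -4479 - 16 = -4495$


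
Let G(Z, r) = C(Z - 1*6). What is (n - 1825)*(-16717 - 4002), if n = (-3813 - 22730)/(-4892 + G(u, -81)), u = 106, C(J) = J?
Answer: 180645998183/4792 ≈ 3.7697e+7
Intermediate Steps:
G(Z, r) = -6 + Z (G(Z, r) = Z - 1*6 = Z - 6 = -6 + Z)
n = 26543/4792 (n = (-3813 - 22730)/(-4892 + (-6 + 106)) = -26543/(-4892 + 100) = -26543/(-4792) = -26543*(-1/4792) = 26543/4792 ≈ 5.5390)
(n - 1825)*(-16717 - 4002) = (26543/4792 - 1825)*(-16717 - 4002) = -8718857/4792*(-20719) = 180645998183/4792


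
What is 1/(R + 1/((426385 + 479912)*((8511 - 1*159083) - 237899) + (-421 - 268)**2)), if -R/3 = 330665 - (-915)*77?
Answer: -352069627166/423666506546477761 ≈ -8.3101e-7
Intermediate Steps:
R = -1203360 (R = -3*(330665 - (-915)*77) = -3*(330665 - 1*(-70455)) = -3*(330665 + 70455) = -3*401120 = -1203360)
1/(R + 1/((426385 + 479912)*((8511 - 1*159083) - 237899) + (-421 - 268)**2)) = 1/(-1203360 + 1/((426385 + 479912)*((8511 - 1*159083) - 237899) + (-421 - 268)**2)) = 1/(-1203360 + 1/(906297*((8511 - 159083) - 237899) + (-689)**2)) = 1/(-1203360 + 1/(906297*(-150572 - 237899) + 474721)) = 1/(-1203360 + 1/(906297*(-388471) + 474721)) = 1/(-1203360 + 1/(-352070101887 + 474721)) = 1/(-1203360 + 1/(-352069627166)) = 1/(-1203360 - 1/352069627166) = 1/(-423666506546477761/352069627166) = -352069627166/423666506546477761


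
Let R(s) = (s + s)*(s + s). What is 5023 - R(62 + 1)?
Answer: -10853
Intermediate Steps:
R(s) = 4*s² (R(s) = (2*s)*(2*s) = 4*s²)
5023 - R(62 + 1) = 5023 - 4*(62 + 1)² = 5023 - 4*63² = 5023 - 4*3969 = 5023 - 1*15876 = 5023 - 15876 = -10853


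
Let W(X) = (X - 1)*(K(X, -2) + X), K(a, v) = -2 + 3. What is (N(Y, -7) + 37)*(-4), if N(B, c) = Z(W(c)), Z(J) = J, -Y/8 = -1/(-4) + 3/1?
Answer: -340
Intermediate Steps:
K(a, v) = 1
Y = -26 (Y = -8*(-1/(-4) + 3/1) = -8*(-1*(-¼) + 3*1) = -8*(¼ + 3) = -8*13/4 = -26)
W(X) = (1 + X)*(-1 + X) (W(X) = (X - 1)*(1 + X) = (-1 + X)*(1 + X) = (1 + X)*(-1 + X))
N(B, c) = -1 + c²
(N(Y, -7) + 37)*(-4) = ((-1 + (-7)²) + 37)*(-4) = ((-1 + 49) + 37)*(-4) = (48 + 37)*(-4) = 85*(-4) = -340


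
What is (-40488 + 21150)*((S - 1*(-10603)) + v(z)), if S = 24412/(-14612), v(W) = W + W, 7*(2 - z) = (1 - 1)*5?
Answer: -749178640584/3653 ≈ -2.0509e+8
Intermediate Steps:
z = 2 (z = 2 - (1 - 1)*5/7 = 2 - 0*5 = 2 - ⅐*0 = 2 + 0 = 2)
v(W) = 2*W
S = -6103/3653 (S = 24412*(-1/14612) = -6103/3653 ≈ -1.6707)
(-40488 + 21150)*((S - 1*(-10603)) + v(z)) = (-40488 + 21150)*((-6103/3653 - 1*(-10603)) + 2*2) = -19338*((-6103/3653 + 10603) + 4) = -19338*(38726656/3653 + 4) = -19338*38741268/3653 = -749178640584/3653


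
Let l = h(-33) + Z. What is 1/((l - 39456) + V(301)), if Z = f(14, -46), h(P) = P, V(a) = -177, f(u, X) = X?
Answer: -1/39712 ≈ -2.5181e-5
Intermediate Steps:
Z = -46
l = -79 (l = -33 - 46 = -79)
1/((l - 39456) + V(301)) = 1/((-79 - 39456) - 177) = 1/(-39535 - 177) = 1/(-39712) = -1/39712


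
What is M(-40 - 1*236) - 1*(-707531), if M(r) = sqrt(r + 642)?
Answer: 707531 + sqrt(366) ≈ 7.0755e+5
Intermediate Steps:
M(r) = sqrt(642 + r)
M(-40 - 1*236) - 1*(-707531) = sqrt(642 + (-40 - 1*236)) - 1*(-707531) = sqrt(642 + (-40 - 236)) + 707531 = sqrt(642 - 276) + 707531 = sqrt(366) + 707531 = 707531 + sqrt(366)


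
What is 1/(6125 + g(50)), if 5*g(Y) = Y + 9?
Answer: 5/30684 ≈ 0.00016295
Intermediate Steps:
g(Y) = 9/5 + Y/5 (g(Y) = (Y + 9)/5 = (9 + Y)/5 = 9/5 + Y/5)
1/(6125 + g(50)) = 1/(6125 + (9/5 + (⅕)*50)) = 1/(6125 + (9/5 + 10)) = 1/(6125 + 59/5) = 1/(30684/5) = 5/30684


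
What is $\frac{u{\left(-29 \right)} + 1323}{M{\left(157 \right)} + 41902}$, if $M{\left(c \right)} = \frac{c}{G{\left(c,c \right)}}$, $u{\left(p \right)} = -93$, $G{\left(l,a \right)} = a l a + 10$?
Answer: $\frac{1586660230}{54052225221} \approx 0.029354$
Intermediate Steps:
$G{\left(l,a \right)} = 10 + l a^{2}$ ($G{\left(l,a \right)} = l a^{2} + 10 = 10 + l a^{2}$)
$M{\left(c \right)} = \frac{c}{10 + c^{3}}$ ($M{\left(c \right)} = \frac{c}{10 + c c^{2}} = \frac{c}{10 + c^{3}}$)
$\frac{u{\left(-29 \right)} + 1323}{M{\left(157 \right)} + 41902} = \frac{-93 + 1323}{\frac{157}{10 + 157^{3}} + 41902} = \frac{1230}{\frac{157}{10 + 3869893} + 41902} = \frac{1230}{\frac{157}{3869903} + 41902} = \frac{1230}{\frac{162156675663}{3869903}} = 1230 \cdot \frac{3869903}{162156675663} = \frac{1586660230}{54052225221}$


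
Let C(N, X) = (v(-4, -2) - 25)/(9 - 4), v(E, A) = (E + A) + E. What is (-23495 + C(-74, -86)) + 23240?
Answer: -262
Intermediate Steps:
v(E, A) = A + 2*E (v(E, A) = (A + E) + E = A + 2*E)
C(N, X) = -7 (C(N, X) = ((-2 + 2*(-4)) - 25)/(9 - 4) = ((-2 - 8) - 25)/5 = (-10 - 25)*(⅕) = -35*⅕ = -7)
(-23495 + C(-74, -86)) + 23240 = (-23495 - 7) + 23240 = -23502 + 23240 = -262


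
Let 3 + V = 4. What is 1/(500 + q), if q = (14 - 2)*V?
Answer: 1/512 ≈ 0.0019531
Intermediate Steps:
V = 1 (V = -3 + 4 = 1)
q = 12 (q = (14 - 2)*1 = 12*1 = 12)
1/(500 + q) = 1/(500 + 12) = 1/512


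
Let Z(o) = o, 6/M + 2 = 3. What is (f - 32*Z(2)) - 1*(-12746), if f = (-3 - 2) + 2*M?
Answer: 12689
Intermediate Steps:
M = 6 (M = 6/(-2 + 3) = 6/1 = 6*1 = 6)
f = 7 (f = (-3 - 2) + 2*6 = -5 + 12 = 7)
(f - 32*Z(2)) - 1*(-12746) = (7 - 32*2) - 1*(-12746) = (7 - 64) + 12746 = -57 + 12746 = 12689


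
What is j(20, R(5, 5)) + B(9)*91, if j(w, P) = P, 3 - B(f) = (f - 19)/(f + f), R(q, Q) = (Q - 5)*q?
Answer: 2912/9 ≈ 323.56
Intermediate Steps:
R(q, Q) = q*(-5 + Q) (R(q, Q) = (-5 + Q)*q = q*(-5 + Q))
B(f) = 3 - (-19 + f)/(2*f) (B(f) = 3 - (f - 19)/(f + f) = 3 - (-19 + f)/(2*f))
j(20, R(5, 5)) + B(9)*91 = 5*(-5 + 5) + ((½)*(19 + 5*9)/9)*91 = 5*0 + ((½)*(⅑)*(19 + 45))*91 = 0 + ((½)*(⅑)*64)*91 = 0 + (32/9)*91 = 0 + 2912/9 = 2912/9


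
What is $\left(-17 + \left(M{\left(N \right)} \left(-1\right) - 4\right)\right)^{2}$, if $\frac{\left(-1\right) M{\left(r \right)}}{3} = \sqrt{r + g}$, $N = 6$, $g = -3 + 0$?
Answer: $468 - 126 \sqrt{3} \approx 249.76$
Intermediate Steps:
$g = -3$
$M{\left(r \right)} = - 3 \sqrt{-3 + r}$ ($M{\left(r \right)} = - 3 \sqrt{r - 3} = - 3 \sqrt{-3 + r}$)
$\left(-17 + \left(M{\left(N \right)} \left(-1\right) - 4\right)\right)^{2} = \left(-17 - \left(4 - - 3 \sqrt{-3 + 6} \left(-1\right)\right)\right)^{2} = \left(-17 - \left(4 - - 3 \sqrt{3} \left(-1\right)\right)\right)^{2} = \left(-17 - \left(4 - 3 \sqrt{3}\right)\right)^{2} = \left(-21 + 3 \sqrt{3}\right)^{2}$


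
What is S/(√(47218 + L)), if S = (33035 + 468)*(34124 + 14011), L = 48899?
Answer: 537555635*√96117/32039 ≈ 5.2017e+6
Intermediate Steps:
S = 1612666905 (S = 33503*48135 = 1612666905)
S/(√(47218 + L)) = 1612666905/(√(47218 + 48899)) = 1612666905/(√96117) = 1612666905*(√96117/96117) = 537555635*√96117/32039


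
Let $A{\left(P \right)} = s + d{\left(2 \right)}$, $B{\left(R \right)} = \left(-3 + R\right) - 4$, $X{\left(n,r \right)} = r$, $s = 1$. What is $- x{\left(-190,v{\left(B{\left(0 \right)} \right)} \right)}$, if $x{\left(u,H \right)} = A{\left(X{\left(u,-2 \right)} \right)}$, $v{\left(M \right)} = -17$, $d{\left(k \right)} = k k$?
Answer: $-5$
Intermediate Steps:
$B{\left(R \right)} = -7 + R$
$d{\left(k \right)} = k^{2}$
$A{\left(P \right)} = 5$ ($A{\left(P \right)} = 1 + 2^{2} = 1 + 4 = 5$)
$x{\left(u,H \right)} = 5$
$- x{\left(-190,v{\left(B{\left(0 \right)} \right)} \right)} = \left(-1\right) 5 = -5$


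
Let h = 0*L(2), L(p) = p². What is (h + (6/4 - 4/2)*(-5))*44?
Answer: 110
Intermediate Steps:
h = 0 (h = 0*2² = 0*4 = 0)
(h + (6/4 - 4/2)*(-5))*44 = (0 + (6/4 - 4/2)*(-5))*44 = (0 + (6*(¼) - 4*½)*(-5))*44 = (0 + (3/2 - 2)*(-5))*44 = (0 - ½*(-5))*44 = (0 + 5/2)*44 = (5/2)*44 = 110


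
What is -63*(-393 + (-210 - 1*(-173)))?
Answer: 27090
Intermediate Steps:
-63*(-393 + (-210 - 1*(-173))) = -63*(-393 + (-210 + 173)) = -63*(-393 - 37) = -63*(-430) = 27090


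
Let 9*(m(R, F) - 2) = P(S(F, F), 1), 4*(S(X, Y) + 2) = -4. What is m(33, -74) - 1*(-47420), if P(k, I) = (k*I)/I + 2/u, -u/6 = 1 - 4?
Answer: 3841156/81 ≈ 47422.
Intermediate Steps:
S(X, Y) = -3 (S(X, Y) = -2 + (1/4)*(-4) = -2 - 1 = -3)
u = 18 (u = -6*(1 - 4) = -6*(-3) = 18)
P(k, I) = 1/9 + k (P(k, I) = (k*I)/I + 2/18 = (I*k)/I + 2*(1/18) = k + 1/9 = 1/9 + k)
m(R, F) = 136/81 (m(R, F) = 2 + (1/9 - 3)/9 = 2 + (1/9)*(-26/9) = 2 - 26/81 = 136/81)
m(33, -74) - 1*(-47420) = 136/81 - 1*(-47420) = 136/81 + 47420 = 3841156/81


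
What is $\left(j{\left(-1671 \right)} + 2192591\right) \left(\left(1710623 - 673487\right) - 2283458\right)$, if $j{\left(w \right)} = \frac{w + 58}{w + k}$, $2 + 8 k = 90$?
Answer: $- \frac{2268120757409353}{830} \approx -2.7327 \cdot 10^{12}$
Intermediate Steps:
$k = 11$ ($k = - \frac{1}{4} + \frac{1}{8} \cdot 90 = - \frac{1}{4} + \frac{45}{4} = 11$)
$j{\left(w \right)} = \frac{58 + w}{11 + w}$ ($j{\left(w \right)} = \frac{w + 58}{w + 11} = \frac{58 + w}{11 + w}$)
$\left(j{\left(-1671 \right)} + 2192591\right) \left(\left(1710623 - 673487\right) - 2283458\right) = \left(\frac{58 - 1671}{11 - 1671} + 2192591\right) \left(\left(1710623 - 673487\right) - 2283458\right) = \left(\frac{1}{-1660} \left(-1613\right) + 2192591\right) \left(\left(1710623 - 673487\right) - 2283458\right) = \left(\left(- \frac{1}{1660}\right) \left(-1613\right) + 2192591\right) \left(1037136 - 2283458\right) = \left(\frac{1613}{1660} + 2192591\right) \left(-1246322\right) = \frac{3639702673}{1660} \left(-1246322\right) = - \frac{2268120757409353}{830}$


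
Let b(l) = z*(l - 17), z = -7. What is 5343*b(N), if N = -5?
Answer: 822822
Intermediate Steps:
b(l) = 119 - 7*l (b(l) = -7*(l - 17) = -7*(-17 + l) = 119 - 7*l)
5343*b(N) = 5343*(119 - 7*(-5)) = 5343*(119 + 35) = 5343*154 = 822822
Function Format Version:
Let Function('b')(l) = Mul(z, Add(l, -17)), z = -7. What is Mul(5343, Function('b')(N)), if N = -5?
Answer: 822822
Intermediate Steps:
Function('b')(l) = Add(119, Mul(-7, l)) (Function('b')(l) = Mul(-7, Add(l, -17)) = Mul(-7, Add(-17, l)) = Add(119, Mul(-7, l)))
Mul(5343, Function('b')(N)) = Mul(5343, Add(119, Mul(-7, -5))) = Mul(5343, Add(119, 35)) = Mul(5343, 154) = 822822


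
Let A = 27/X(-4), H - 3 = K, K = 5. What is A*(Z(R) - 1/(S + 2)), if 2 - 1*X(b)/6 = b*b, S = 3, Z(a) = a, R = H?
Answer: -351/140 ≈ -2.5071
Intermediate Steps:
H = 8 (H = 3 + 5 = 8)
R = 8
X(b) = 12 - 6*b² (X(b) = 12 - 6*b*b = 12 - 6*b²)
A = -9/28 (A = 27/(12 - 6*(-4)²) = 27/(12 - 6*16) = 27/(12 - 96) = 27/(-84) = 27*(-1/84) = -9/28 ≈ -0.32143)
A*(Z(R) - 1/(S + 2)) = -9*(8 - 1/(3 + 2))/28 = -9*(8 - 1/5)/28 = -9*(8 - 1*⅕)/28 = -9*(8 - ⅕)/28 = -9/28*39/5 = -351/140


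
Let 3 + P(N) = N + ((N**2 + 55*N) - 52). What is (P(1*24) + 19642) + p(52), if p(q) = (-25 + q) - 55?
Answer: 21479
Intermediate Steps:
p(q) = -80 + q
P(N) = -55 + N**2 + 56*N (P(N) = -3 + (N + ((N**2 + 55*N) - 52)) = -3 + (N + (-52 + N**2 + 55*N)) = -3 + (-52 + N**2 + 56*N) = -55 + N**2 + 56*N)
(P(1*24) + 19642) + p(52) = ((-55 + (1*24)**2 + 56*(1*24)) + 19642) + (-80 + 52) = ((-55 + 24**2 + 56*24) + 19642) - 28 = ((-55 + 576 + 1344) + 19642) - 28 = (1865 + 19642) - 28 = 21507 - 28 = 21479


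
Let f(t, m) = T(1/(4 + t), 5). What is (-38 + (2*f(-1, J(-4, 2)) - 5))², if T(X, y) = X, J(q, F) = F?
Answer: 16129/9 ≈ 1792.1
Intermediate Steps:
f(t, m) = 1/(4 + t)
(-38 + (2*f(-1, J(-4, 2)) - 5))² = (-38 + (2/(4 - 1) - 5))² = (-38 + (2/3 - 5))² = (-38 + (2*(⅓) - 5))² = (-38 + (⅔ - 5))² = (-38 - 13/3)² = (-127/3)² = 16129/9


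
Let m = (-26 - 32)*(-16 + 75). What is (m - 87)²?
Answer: 12313081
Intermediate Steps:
m = -3422 (m = -58*59 = -3422)
(m - 87)² = (-3422 - 87)² = (-3509)² = 12313081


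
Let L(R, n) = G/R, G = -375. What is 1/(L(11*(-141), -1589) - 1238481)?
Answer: -517/640294552 ≈ -8.0744e-7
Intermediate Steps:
L(R, n) = -375/R
1/(L(11*(-141), -1589) - 1238481) = 1/(-375/(11*(-141)) - 1238481) = 1/(-375/(-1551) - 1238481) = 1/(-375*(-1/1551) - 1238481) = 1/(125/517 - 1238481) = 1/(-640294552/517) = -517/640294552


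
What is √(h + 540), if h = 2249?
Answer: √2789 ≈ 52.811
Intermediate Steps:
√(h + 540) = √(2249 + 540) = √2789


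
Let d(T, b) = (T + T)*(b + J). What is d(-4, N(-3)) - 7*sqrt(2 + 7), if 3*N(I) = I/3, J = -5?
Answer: 65/3 ≈ 21.667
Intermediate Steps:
N(I) = I/9 (N(I) = (I/3)/3 = I/9)
d(T, b) = 2*T*(-5 + b) (d(T, b) = (T + T)*(b - 5) = (2*T)*(-5 + b) = 2*T*(-5 + b))
d(-4, N(-3)) - 7*sqrt(2 + 7) = 2*(-4)*(-5 + (1/9)*(-3)) - 7*sqrt(2 + 7) = 2*(-4)*(-5 - 1/3) - 7*sqrt(9) = 2*(-4)*(-16/3) - 7*3 = 128/3 - 21 = 65/3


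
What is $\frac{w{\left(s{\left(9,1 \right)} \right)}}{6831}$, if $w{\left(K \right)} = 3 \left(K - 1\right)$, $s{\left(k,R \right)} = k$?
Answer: $\frac{8}{2277} \approx 0.0035134$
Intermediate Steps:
$w{\left(K \right)} = -3 + 3 K$ ($w{\left(K \right)} = 3 \left(-1 + K\right) = -3 + 3 K$)
$\frac{w{\left(s{\left(9,1 \right)} \right)}}{6831} = \frac{-3 + 3 \cdot 9}{6831} = \left(-3 + 27\right) \frac{1}{6831} = 24 \cdot \frac{1}{6831} = \frac{8}{2277}$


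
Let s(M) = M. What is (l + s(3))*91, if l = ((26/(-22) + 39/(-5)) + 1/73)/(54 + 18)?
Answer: 75642203/289080 ≈ 261.67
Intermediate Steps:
l = -36007/289080 (l = ((26*(-1/22) + 39*(-⅕)) + 1/73)/72 = ((-13/11 - 39/5) + 1/73)*(1/72) = (-494/55 + 1/73)*(1/72) = -36007/4015*1/72 = -36007/289080 ≈ -0.12456)
(l + s(3))*91 = (-36007/289080 + 3)*91 = (831233/289080)*91 = 75642203/289080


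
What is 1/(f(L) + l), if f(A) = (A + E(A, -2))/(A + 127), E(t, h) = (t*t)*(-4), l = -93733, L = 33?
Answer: -160/15001603 ≈ -1.0666e-5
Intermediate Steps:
E(t, h) = -4*t² (E(t, h) = t²*(-4) = -4*t²)
f(A) = (A - 4*A²)/(127 + A) (f(A) = (A - 4*A²)/(A + 127) = (A - 4*A²)/(127 + A))
1/(f(L) + l) = 1/(33*(1 - 4*33)/(127 + 33) - 93733) = 1/(33*(1 - 132)/160 - 93733) = 1/(33*(1/160)*(-131) - 93733) = 1/(-4323/160 - 93733) = 1/(-15001603/160) = -160/15001603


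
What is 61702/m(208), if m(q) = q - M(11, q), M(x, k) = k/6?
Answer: 92553/260 ≈ 355.97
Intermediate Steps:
M(x, k) = k/6 (M(x, k) = k*(⅙) = k/6)
m(q) = 5*q/6 (m(q) = q - q/6 = 5*q/6)
61702/m(208) = 61702/(((⅚)*208)) = 61702/(520/3) = 61702*(3/520) = 92553/260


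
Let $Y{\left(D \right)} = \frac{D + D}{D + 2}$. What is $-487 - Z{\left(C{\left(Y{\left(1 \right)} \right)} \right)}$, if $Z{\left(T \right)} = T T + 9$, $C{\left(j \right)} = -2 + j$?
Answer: $- \frac{4480}{9} \approx -497.78$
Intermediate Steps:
$Y{\left(D \right)} = \frac{2 D}{2 + D}$
$Z{\left(T \right)} = 9 + T^{2}$ ($Z{\left(T \right)} = T^{2} + 9 = 9 + T^{2}$)
$-487 - Z{\left(C{\left(Y{\left(1 \right)} \right)} \right)} = -487 - \left(9 + \left(-2 + 2 \cdot 1 \frac{1}{2 + 1}\right)^{2}\right) = -487 - \left(9 + \left(-2 + 2 \cdot 1 \cdot \frac{1}{3}\right)^{2}\right) = -487 - \left(9 + \left(-2 + \frac{2}{3}\right)^{2}\right) = -487 - \left(9 + \left(- \frac{4}{3}\right)^{2}\right) = -487 - \left(9 + \frac{16}{9}\right) = -487 - \frac{97}{9} = - \frac{4480}{9}$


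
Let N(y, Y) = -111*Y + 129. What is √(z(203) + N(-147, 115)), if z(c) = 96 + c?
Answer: 13*I*√73 ≈ 111.07*I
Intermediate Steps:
N(y, Y) = 129 - 111*Y
√(z(203) + N(-147, 115)) = √((96 + 203) + (129 - 111*115)) = √(299 + (129 - 12765)) = √(299 - 12636) = √(-12337) = 13*I*√73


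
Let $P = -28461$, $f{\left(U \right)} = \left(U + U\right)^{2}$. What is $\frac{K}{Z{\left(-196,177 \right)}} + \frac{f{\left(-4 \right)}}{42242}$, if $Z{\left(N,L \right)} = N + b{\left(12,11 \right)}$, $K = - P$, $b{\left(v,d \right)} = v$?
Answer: $- \frac{601118893}{3886264} \approx -154.68$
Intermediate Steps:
$f{\left(U \right)} = 4 U^{2}$ ($f{\left(U \right)} = \left(2 U\right)^{2} = 4 U^{2}$)
$K = 28461$ ($K = \left(-1\right) \left(-28461\right) = 28461$)
$Z{\left(N,L \right)} = 12 + N$ ($Z{\left(N,L \right)} = N + 12 = 12 + N$)
$\frac{K}{Z{\left(-196,177 \right)}} + \frac{f{\left(-4 \right)}}{42242} = \frac{28461}{12 - 196} + \frac{4 \left(-4\right)^{2}}{42242} = \frac{28461}{-184} + 4 \cdot 16 \cdot \frac{1}{42242} = 28461 \left(- \frac{1}{184}\right) + 64 \cdot \frac{1}{42242} = - \frac{28461}{184} + \frac{32}{21121} = - \frac{601118893}{3886264}$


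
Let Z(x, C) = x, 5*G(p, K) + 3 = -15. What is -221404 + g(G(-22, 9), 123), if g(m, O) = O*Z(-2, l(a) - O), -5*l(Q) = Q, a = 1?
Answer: -221650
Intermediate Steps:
l(Q) = -Q/5
G(p, K) = -18/5 (G(p, K) = -⅗ + (⅕)*(-15) = -⅗ - 3 = -18/5)
g(m, O) = -2*O (g(m, O) = O*(-2) = -2*O)
-221404 + g(G(-22, 9), 123) = -221404 - 2*123 = -221404 - 246 = -221650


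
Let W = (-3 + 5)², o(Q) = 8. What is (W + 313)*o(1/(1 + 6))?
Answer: 2536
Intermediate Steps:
W = 4 (W = 2² = 4)
(W + 313)*o(1/(1 + 6)) = (4 + 313)*8 = 317*8 = 2536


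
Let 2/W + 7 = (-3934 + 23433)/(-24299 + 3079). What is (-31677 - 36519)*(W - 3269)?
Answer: 12488095415492/56013 ≈ 2.2295e+8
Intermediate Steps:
W = -42440/168039 (W = 2/(-7 + (-3934 + 23433)/(-24299 + 3079)) = 2/(-7 + 19499/(-21220)) = 2/(-7 + 19499*(-1/21220)) = 2/(-7 - 19499/21220) = 2/(-168039/21220) = 2*(-21220/168039) = -42440/168039 ≈ -0.25256)
(-31677 - 36519)*(W - 3269) = (-31677 - 36519)*(-42440/168039 - 3269) = -68196*(-549361931/168039) = 12488095415492/56013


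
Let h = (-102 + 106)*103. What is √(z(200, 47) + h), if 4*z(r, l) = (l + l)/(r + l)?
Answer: 5*√4022642/494 ≈ 20.300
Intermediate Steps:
h = 412 (h = 4*103 = 412)
z(r, l) = l/(2*(l + r)) (z(r, l) = ((l + l)/(r + l))/4 = ((2*l)/(l + r))/4 = (2*l/(l + r))/4 = l/(2*(l + r)))
√(z(200, 47) + h) = √((½)*47/(47 + 200) + 412) = √((½)*47/247 + 412) = √((½)*47*(1/247) + 412) = √(47/494 + 412) = √(203575/494) = 5*√4022642/494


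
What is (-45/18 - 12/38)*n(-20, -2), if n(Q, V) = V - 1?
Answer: 321/38 ≈ 8.4474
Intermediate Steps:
n(Q, V) = -1 + V
(-45/18 - 12/38)*n(-20, -2) = (-45/18 - 12/38)*(-1 - 2) = (-45*1/18 - 12*1/38)*(-3) = (-5/2 - 6/19)*(-3) = -107/38*(-3) = 321/38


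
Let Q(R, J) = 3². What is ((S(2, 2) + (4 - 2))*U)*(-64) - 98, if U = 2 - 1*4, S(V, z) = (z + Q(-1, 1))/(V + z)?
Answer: 510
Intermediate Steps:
Q(R, J) = 9
S(V, z) = (9 + z)/(V + z) (S(V, z) = (z + 9)/(V + z) = (9 + z)/(V + z))
U = -2 (U = 2 - 4 = -2)
((S(2, 2) + (4 - 2))*U)*(-64) - 98 = (((9 + 2)/(2 + 2) + (4 - 2))*(-2))*(-64) - 98 = ((11/4 + 2)*(-2))*(-64) - 98 = ((19/4)*(-2))*(-64) - 98 = -19/2*(-64) - 98 = 608 - 98 = 510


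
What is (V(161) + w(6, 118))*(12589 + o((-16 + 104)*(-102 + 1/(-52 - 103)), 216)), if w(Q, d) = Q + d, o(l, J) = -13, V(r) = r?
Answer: 3584160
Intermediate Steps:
(V(161) + w(6, 118))*(12589 + o((-16 + 104)*(-102 + 1/(-52 - 103)), 216)) = (161 + (6 + 118))*(12589 - 13) = (161 + 124)*12576 = 285*12576 = 3584160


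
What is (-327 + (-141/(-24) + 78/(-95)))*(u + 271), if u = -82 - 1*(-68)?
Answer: -62882503/760 ≈ -82740.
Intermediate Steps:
u = -14 (u = -82 + 68 = -14)
(-327 + (-141/(-24) + 78/(-95)))*(u + 271) = (-327 + (-141/(-24) + 78/(-95)))*(-14 + 271) = (-327 + (-141*(-1/24) + 78*(-1/95)))*257 = (-327 + (47/8 - 78/95))*257 = (-327 + 3841/760)*257 = -244679/760*257 = -62882503/760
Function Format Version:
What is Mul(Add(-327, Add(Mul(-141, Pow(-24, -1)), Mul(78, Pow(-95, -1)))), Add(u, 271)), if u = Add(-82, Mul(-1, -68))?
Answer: Rational(-62882503, 760) ≈ -82740.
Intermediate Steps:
u = -14 (u = Add(-82, 68) = -14)
Mul(Add(-327, Add(Mul(-141, Pow(-24, -1)), Mul(78, Pow(-95, -1)))), Add(u, 271)) = Mul(Add(-327, Add(Mul(-141, Pow(-24, -1)), Mul(78, Pow(-95, -1)))), Add(-14, 271)) = Mul(Add(-327, Add(Mul(-141, Rational(-1, 24)), Mul(78, Rational(-1, 95)))), 257) = Mul(Add(-327, Add(Rational(47, 8), Rational(-78, 95))), 257) = Mul(Add(-327, Rational(3841, 760)), 257) = Mul(Rational(-244679, 760), 257) = Rational(-62882503, 760)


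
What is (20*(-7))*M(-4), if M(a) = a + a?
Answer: 1120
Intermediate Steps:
M(a) = 2*a
(20*(-7))*M(-4) = (20*(-7))*(2*(-4)) = -140*(-8) = 1120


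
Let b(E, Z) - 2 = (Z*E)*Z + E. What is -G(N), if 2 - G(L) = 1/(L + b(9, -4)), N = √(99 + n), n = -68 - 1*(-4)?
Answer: -9565/4798 - √35/23990 ≈ -1.9938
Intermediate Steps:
n = -64 (n = -68 + 4 = -64)
N = √35 (N = √(99 - 64) = √35 ≈ 5.9161)
b(E, Z) = 2 + E + E*Z² (b(E, Z) = 2 + ((Z*E)*Z + E) = 2 + ((E*Z)*Z + E) = 2 + (E*Z² + E) = 2 + (E + E*Z²) = 2 + E + E*Z²)
G(L) = 2 - 1/(155 + L) (G(L) = 2 - 1/(L + (2 + 9 + 9*(-4)²)) = 2 - 1/(L + (2 + 9 + 9*16)) = 2 - 1/(L + (2 + 9 + 144)) = 2 - 1/(L + 155) = 2 - 1/(155 + L))
-G(N) = -(309 + 2*√35)/(155 + √35)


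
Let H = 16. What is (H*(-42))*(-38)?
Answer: 25536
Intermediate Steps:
(H*(-42))*(-38) = (16*(-42))*(-38) = -672*(-38) = 25536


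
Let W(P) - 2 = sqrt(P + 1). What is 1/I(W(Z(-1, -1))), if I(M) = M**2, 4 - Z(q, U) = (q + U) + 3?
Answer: 1/16 ≈ 0.062500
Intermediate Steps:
Z(q, U) = 1 - U - q (Z(q, U) = 4 - ((q + U) + 3) = 4 - ((U + q) + 3) = 4 - (3 + U + q) = 4 + (-3 - U - q) = 1 - U - q)
W(P) = 2 + sqrt(1 + P) (W(P) = 2 + sqrt(P + 1) = 2 + sqrt(1 + P))
1/I(W(Z(-1, -1))) = 1/((2 + sqrt(1 + (1 - 1*(-1) - 1*(-1))))**2) = 1/((2 + sqrt(1 + (1 + 1 + 1)))**2) = 1/((2 + sqrt(1 + 3))**2) = 1/((2 + sqrt(4))**2) = 1/((2 + 2)**2) = 1/(4**2) = 1/16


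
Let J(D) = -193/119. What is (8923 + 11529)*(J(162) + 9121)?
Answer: 22194633112/119 ≈ 1.8651e+8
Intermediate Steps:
J(D) = -193/119 (J(D) = -193*1/119 = -193/119)
(8923 + 11529)*(J(162) + 9121) = (8923 + 11529)*(-193/119 + 9121) = 20452*(1085206/119) = 22194633112/119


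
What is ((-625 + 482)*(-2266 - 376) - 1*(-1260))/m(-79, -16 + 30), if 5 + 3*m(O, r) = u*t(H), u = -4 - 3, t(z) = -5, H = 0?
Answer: 189533/5 ≈ 37907.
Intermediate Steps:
u = -7
m(O, r) = 10 (m(O, r) = -5/3 + (-7*(-5))/3 = -5/3 + (1/3)*35 = -5/3 + 35/3 = 10)
((-625 + 482)*(-2266 - 376) - 1*(-1260))/m(-79, -16 + 30) = ((-625 + 482)*(-2266 - 376) - 1*(-1260))/10 = (-143*(-2642) + 1260)*(1/10) = (377806 + 1260)*(1/10) = 379066*(1/10) = 189533/5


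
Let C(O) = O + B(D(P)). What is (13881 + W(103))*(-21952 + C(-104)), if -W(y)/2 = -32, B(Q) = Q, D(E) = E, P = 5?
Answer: -307501195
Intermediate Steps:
W(y) = 64 (W(y) = -2*(-32) = 64)
C(O) = 5 + O (C(O) = O + 5 = 5 + O)
(13881 + W(103))*(-21952 + C(-104)) = (13881 + 64)*(-21952 + (5 - 104)) = 13945*(-21952 - 99) = 13945*(-22051) = -307501195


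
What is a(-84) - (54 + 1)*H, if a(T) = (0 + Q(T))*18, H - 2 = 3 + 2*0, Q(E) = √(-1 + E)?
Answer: -275 + 18*I*√85 ≈ -275.0 + 165.95*I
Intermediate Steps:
H = 5 (H = 2 + (3 + 2*0) = 2 + (3 + 0) = 2 + 3 = 5)
a(T) = 18*√(-1 + T) (a(T) = (0 + √(-1 + T))*18 = √(-1 + T)*18 = 18*√(-1 + T))
a(-84) - (54 + 1)*H = 18*√(-1 - 84) - (54 + 1)*5 = 18*√(-85) - 55*5 = 18*(I*√85) - 1*275 = 18*I*√85 - 275 = -275 + 18*I*√85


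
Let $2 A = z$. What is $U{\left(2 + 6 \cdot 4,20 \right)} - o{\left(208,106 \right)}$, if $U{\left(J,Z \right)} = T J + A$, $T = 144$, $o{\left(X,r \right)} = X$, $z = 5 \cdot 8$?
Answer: $3556$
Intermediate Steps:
$z = 40$
$A = 20$ ($A = \frac{1}{2} \cdot 40 = 20$)
$U{\left(J,Z \right)} = 20 + 144 J$ ($U{\left(J,Z \right)} = 144 J + 20 = 20 + 144 J$)
$U{\left(2 + 6 \cdot 4,20 \right)} - o{\left(208,106 \right)} = \left(20 + 144 \left(2 + 6 \cdot 4\right)\right) - 208 = \left(20 + 144 \left(2 + 24\right)\right) - 208 = \left(20 + 144 \cdot 26\right) - 208 = \left(20 + 3744\right) - 208 = 3764 - 208 = 3556$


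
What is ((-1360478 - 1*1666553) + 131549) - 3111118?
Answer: -6006600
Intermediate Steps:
((-1360478 - 1*1666553) + 131549) - 3111118 = ((-1360478 - 1666553) + 131549) - 3111118 = (-3027031 + 131549) - 3111118 = -2895482 - 3111118 = -6006600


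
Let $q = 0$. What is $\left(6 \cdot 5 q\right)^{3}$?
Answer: $0$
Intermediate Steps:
$\left(6 \cdot 5 q\right)^{3} = \left(6 \cdot 5 \cdot 0\right)^{3} = \left(30 \cdot 0\right)^{3} = 0^{3} = 0$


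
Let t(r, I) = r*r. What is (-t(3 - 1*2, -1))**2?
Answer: 1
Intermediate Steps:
t(r, I) = r**2
(-t(3 - 1*2, -1))**2 = (-(3 - 1*2)**2)**2 = (-(3 - 2)**2)**2 = (-1*1**2)**2 = (-1*1)**2 = (-1)**2 = 1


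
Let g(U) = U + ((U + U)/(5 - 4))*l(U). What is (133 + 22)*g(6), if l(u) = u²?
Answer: 67890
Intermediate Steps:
g(U) = U + 2*U³ (g(U) = U + ((U + U)/(5 - 4))*U² = U + ((2*U)/1)*U² = U + ((2*U)*1)*U² = U + (2*U)*U² = U + 2*U³)
(133 + 22)*g(6) = (133 + 22)*(6 + 2*6³) = 155*(6 + 2*216) = 155*(6 + 432) = 155*438 = 67890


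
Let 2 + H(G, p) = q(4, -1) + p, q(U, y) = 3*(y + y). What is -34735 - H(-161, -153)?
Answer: -34574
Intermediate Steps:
q(U, y) = 6*y (q(U, y) = 3*(2*y) = 6*y)
H(G, p) = -8 + p (H(G, p) = -2 + (6*(-1) + p) = -2 + (-6 + p) = -8 + p)
-34735 - H(-161, -153) = -34735 - (-8 - 153) = -34735 - 1*(-161) = -34735 + 161 = -34574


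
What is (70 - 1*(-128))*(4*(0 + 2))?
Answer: 1584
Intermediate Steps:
(70 - 1*(-128))*(4*(0 + 2)) = (70 + 128)*(4*2) = 198*8 = 1584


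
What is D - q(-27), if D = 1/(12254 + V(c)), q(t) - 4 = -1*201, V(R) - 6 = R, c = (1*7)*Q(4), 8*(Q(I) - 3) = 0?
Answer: 2419358/12281 ≈ 197.00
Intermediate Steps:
Q(I) = 3 (Q(I) = 3 + (⅛)*0 = 3 + 0 = 3)
c = 21 (c = (1*7)*3 = 7*3 = 21)
V(R) = 6 + R
q(t) = -197 (q(t) = 4 - 1*201 = 4 - 201 = -197)
D = 1/12281 (D = 1/(12254 + (6 + 21)) = 1/(12254 + 27) = 1/12281 ≈ 8.1427e-5)
D - q(-27) = 1/12281 - 1*(-197) = 1/12281 + 197 = 2419358/12281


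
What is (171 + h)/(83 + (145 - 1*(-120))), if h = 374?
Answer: 545/348 ≈ 1.5661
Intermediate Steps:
(171 + h)/(83 + (145 - 1*(-120))) = (171 + 374)/(83 + (145 - 1*(-120))) = 545/(83 + (145 + 120)) = 545/(83 + 265) = 545/348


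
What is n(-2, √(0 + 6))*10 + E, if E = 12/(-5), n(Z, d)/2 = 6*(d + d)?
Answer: -12/5 + 240*√6 ≈ 585.48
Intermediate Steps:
n(Z, d) = 24*d (n(Z, d) = 2*(6*(d + d)) = 2*(6*(2*d)) = 2*(12*d) = 24*d)
E = -12/5 (E = 12*(-⅕) = -12/5 ≈ -2.4000)
n(-2, √(0 + 6))*10 + E = (24*√(0 + 6))*10 - 12/5 = (24*√6)*10 - 12/5 = 240*√6 - 12/5 = -12/5 + 240*√6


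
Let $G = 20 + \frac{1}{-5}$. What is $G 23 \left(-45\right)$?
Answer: $-20493$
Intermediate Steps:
$G = \frac{99}{5}$ ($G = 20 - \frac{1}{5} = \frac{99}{5} \approx 19.8$)
$G 23 \left(-45\right) = \frac{99}{5} \cdot 23 \left(-45\right) = \frac{2277}{5} \left(-45\right) = -20493$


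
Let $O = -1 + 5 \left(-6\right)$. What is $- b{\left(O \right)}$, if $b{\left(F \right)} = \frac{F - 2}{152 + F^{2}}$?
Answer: $\frac{11}{371} \approx 0.02965$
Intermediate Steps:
$O = -31$ ($O = -1 - 30 = -31$)
$b{\left(F \right)} = \frac{-2 + F}{152 + F^{2}}$
$- b{\left(O \right)} = - \frac{-2 - 31}{152 + \left(-31\right)^{2}} = - \frac{-33}{152 + 961} = - \frac{-33}{1113} = \left(-1\right) \left(- \frac{11}{371}\right) = \frac{11}{371}$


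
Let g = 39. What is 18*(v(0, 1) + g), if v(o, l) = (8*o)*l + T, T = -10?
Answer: 522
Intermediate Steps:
v(o, l) = -10 + 8*l*o (v(o, l) = (8*o)*l - 10 = 8*l*o - 10 = -10 + 8*l*o)
18*(v(0, 1) + g) = 18*((-10 + 8*1*0) + 39) = 18*((-10 + 0) + 39) = 18*(-10 + 39) = 18*29 = 522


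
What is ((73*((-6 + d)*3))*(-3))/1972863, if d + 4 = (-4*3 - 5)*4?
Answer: 1898/73069 ≈ 0.025975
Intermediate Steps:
d = -72 (d = -4 + (-4*3 - 5)*4 = -4 + (-12 - 5)*4 = -4 - 17*4 = -4 - 68 = -72)
((73*((-6 + d)*3))*(-3))/1972863 = ((73*((-6 - 72)*3))*(-3))/1972863 = ((73*(-78*3))*(-3))*(1/1972863) = ((73*(-234))*(-3))*(1/1972863) = -17082*(-3)*(1/1972863) = 51246*(1/1972863) = 1898/73069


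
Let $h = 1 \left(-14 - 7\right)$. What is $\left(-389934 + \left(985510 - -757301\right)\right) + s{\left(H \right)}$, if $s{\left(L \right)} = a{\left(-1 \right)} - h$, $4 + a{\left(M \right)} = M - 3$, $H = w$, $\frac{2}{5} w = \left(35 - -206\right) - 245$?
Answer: $1352890$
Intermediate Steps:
$w = -10$ ($w = \frac{5 \left(\left(35 - -206\right) - 245\right)}{2} = \frac{5 \left(\left(35 + 206\right) - 245\right)}{2} = \frac{5 \left(241 - 245\right)}{2} = \frac{5}{2} \left(-4\right) = -10$)
$H = -10$
$a{\left(M \right)} = -7 + M$ ($a{\left(M \right)} = -4 + \left(M - 3\right) = -4 + \left(-3 + M\right) = -7 + M$)
$h = -21$ ($h = 1 \left(-21\right) = -21$)
$s{\left(L \right)} = 13$ ($s{\left(L \right)} = \left(-7 - 1\right) - -21 = -8 + 21 = 13$)
$\left(-389934 + \left(985510 - -757301\right)\right) + s{\left(H \right)} = \left(-389934 + \left(985510 - -757301\right)\right) + 13 = \left(-389934 + \left(985510 + 757301\right)\right) + 13 = \left(-389934 + 1742811\right) + 13 = 1352877 + 13 = 1352890$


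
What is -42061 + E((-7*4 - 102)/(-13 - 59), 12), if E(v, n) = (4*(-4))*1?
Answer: -42077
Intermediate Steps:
E(v, n) = -16 (E(v, n) = -16*1 = -16)
-42061 + E((-7*4 - 102)/(-13 - 59), 12) = -42061 - 16 = -42077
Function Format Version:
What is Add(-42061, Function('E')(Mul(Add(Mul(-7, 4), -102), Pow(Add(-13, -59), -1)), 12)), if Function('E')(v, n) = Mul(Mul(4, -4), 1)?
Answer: -42077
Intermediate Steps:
Function('E')(v, n) = -16 (Function('E')(v, n) = Mul(-16, 1) = -16)
Add(-42061, Function('E')(Mul(Add(Mul(-7, 4), -102), Pow(Add(-13, -59), -1)), 12)) = Add(-42061, -16) = -42077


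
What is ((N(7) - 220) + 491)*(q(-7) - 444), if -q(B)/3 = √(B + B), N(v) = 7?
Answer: -123432 - 834*I*√14 ≈ -1.2343e+5 - 3120.5*I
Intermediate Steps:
q(B) = -3*√2*√B (q(B) = -3*√(B + B) = -3*√2*√B)
((N(7) - 220) + 491)*(q(-7) - 444) = ((7 - 220) + 491)*(-3*√2*√(-7) - 444) = (-213 + 491)*(-3*√2*I*√7 - 444) = 278*(-3*I*√14 - 444) = 278*(-444 - 3*I*√14) = -123432 - 834*I*√14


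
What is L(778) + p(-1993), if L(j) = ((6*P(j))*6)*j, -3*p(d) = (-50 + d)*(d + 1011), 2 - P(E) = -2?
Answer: -556710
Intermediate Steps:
P(E) = 4 (P(E) = 2 - 1*(-2) = 2 + 2 = 4)
p(d) = -(-50 + d)*(1011 + d)/3 (p(d) = -(-50 + d)*(d + 1011)/3 = -(-50 + d)*(1011 + d)/3)
L(j) = 144*j (L(j) = ((6*4)*6)*j = (24*6)*j = 144*j)
L(778) + p(-1993) = 144*778 + (16850 - 961/3*(-1993) - ⅓*(-1993)²) = 112032 + (16850 + 1915273/3 - ⅓*3972049) = 112032 + (16850 + 1915273/3 - 3972049/3) = 112032 - 668742 = -556710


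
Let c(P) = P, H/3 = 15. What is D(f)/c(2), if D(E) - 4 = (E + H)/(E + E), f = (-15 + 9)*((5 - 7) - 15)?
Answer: 321/136 ≈ 2.3603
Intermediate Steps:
H = 45 (H = 3*15 = 45)
f = 102 (f = -6*(-2 - 15) = -6*(-17) = 102)
D(E) = 4 + (45 + E)/(2*E) (D(E) = 4 + (E + 45)/(E + E) = 4 + (45 + E)/((2*E)) = 4 + (45 + E)*(1/(2*E)) = 4 + (45 + E)/(2*E))
D(f)/c(2) = ((9/2)*(5 + 102)/102)/2 = ((9/2)*(1/102)*107)*(½) = (321/68)*(½) = 321/136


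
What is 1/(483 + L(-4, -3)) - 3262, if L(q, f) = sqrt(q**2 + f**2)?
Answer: -1591855/488 ≈ -3262.0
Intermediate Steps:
L(q, f) = sqrt(f**2 + q**2)
1/(483 + L(-4, -3)) - 3262 = 1/(483 + sqrt((-3)**2 + (-4)**2)) - 3262 = 1/(483 + sqrt(9 + 16)) - 3262 = 1/(483 + sqrt(25)) - 3262 = 1/(483 + 5) - 3262 = 1/488 - 3262 = -1591855/488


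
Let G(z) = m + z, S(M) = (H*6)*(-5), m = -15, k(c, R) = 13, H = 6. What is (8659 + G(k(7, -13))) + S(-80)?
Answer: 8477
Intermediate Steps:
S(M) = -180 (S(M) = (6*6)*(-5) = 36*(-5) = -180)
G(z) = -15 + z
(8659 + G(k(7, -13))) + S(-80) = (8659 + (-15 + 13)) - 180 = (8659 - 2) - 180 = 8657 - 180 = 8477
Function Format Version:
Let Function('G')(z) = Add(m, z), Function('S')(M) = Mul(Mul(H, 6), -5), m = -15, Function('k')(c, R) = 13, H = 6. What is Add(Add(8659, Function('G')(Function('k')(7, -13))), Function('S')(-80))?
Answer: 8477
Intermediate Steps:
Function('S')(M) = -180 (Function('S')(M) = Mul(Mul(6, 6), -5) = Mul(36, -5) = -180)
Function('G')(z) = Add(-15, z)
Add(Add(8659, Function('G')(Function('k')(7, -13))), Function('S')(-80)) = Add(Add(8659, Add(-15, 13)), -180) = Add(Add(8659, -2), -180) = Add(8657, -180) = 8477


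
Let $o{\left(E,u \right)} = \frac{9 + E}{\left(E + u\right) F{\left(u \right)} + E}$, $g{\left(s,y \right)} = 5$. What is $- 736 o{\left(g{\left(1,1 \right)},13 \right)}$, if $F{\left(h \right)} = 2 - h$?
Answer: $\frac{10304}{193} \approx 53.389$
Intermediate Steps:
$o{\left(E,u \right)} = \frac{9 + E}{E + \left(2 - u\right) \left(E + u\right)}$ ($o{\left(E,u \right)} = \frac{9 + E}{\left(E + u\right) \left(2 - u\right) + E} = \frac{9 + E}{\left(2 - u\right) \left(E + u\right) + E} = \frac{9 + E}{E + \left(2 - u\right) \left(E + u\right)}$)
$- 736 o{\left(g{\left(1,1 \right)},13 \right)} = - 736 \frac{-9 - 5}{\left(-1\right) 5 + 5 \left(-2 + 13\right) + 13 \left(-2 + 13\right)} = - 736 \frac{-9 - 5}{-5 + 5 \cdot 11 + 13 \cdot 11} = - 736 \frac{1}{-5 + 55 + 143} \left(-14\right) = - 736 \cdot \frac{1}{193} \left(-14\right) = \left(-736\right) \left(- \frac{14}{193}\right) = \frac{10304}{193}$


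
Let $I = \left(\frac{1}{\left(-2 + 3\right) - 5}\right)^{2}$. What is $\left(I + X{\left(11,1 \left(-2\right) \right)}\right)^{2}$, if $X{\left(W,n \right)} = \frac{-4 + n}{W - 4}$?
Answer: $\frac{7921}{12544} \approx 0.63146$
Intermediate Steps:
$X{\left(W,n \right)} = \frac{-4 + n}{-4 + W}$
$I = \frac{1}{16}$ ($I = \left(\frac{1}{1 - 5}\right)^{2} = \left(\frac{1}{-4}\right)^{2} = \left(- \frac{1}{4}\right)^{2} = \frac{1}{16} \approx 0.0625$)
$\left(I + X{\left(11,1 \left(-2\right) \right)}\right)^{2} = \left(\frac{1}{16} + \frac{-4 + 1 \left(-2\right)}{-4 + 11}\right)^{2} = \left(\frac{1}{16} + \frac{-4 - 2}{7}\right)^{2} = \left(\frac{1}{16} + \frac{1}{7} \left(-6\right)\right)^{2} = \left(\frac{1}{16} - \frac{6}{7}\right)^{2} = \left(- \frac{89}{112}\right)^{2} = \frac{7921}{12544}$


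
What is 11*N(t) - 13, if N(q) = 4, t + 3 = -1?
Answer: 31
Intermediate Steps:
t = -4 (t = -3 - 1 = -4)
11*N(t) - 13 = 11*4 - 13 = 44 - 13 = 31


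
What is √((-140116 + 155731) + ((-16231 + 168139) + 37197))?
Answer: 4*√12795 ≈ 452.46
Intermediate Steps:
√((-140116 + 155731) + ((-16231 + 168139) + 37197)) = √(15615 + (151908 + 37197)) = √(15615 + 189105) = √204720 = 4*√12795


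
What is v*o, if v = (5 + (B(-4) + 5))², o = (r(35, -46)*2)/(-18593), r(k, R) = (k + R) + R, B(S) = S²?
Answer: 77064/18593 ≈ 4.1448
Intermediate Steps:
r(k, R) = k + 2*R (r(k, R) = (R + k) + R = k + 2*R)
o = 114/18593 (o = ((35 + 2*(-46))*2)/(-18593) = ((35 - 92)*2)*(-1/18593) = -57*2*(-1/18593) = -114*(-1/18593) = 114/18593 ≈ 0.0061313)
v = 676 (v = (5 + ((-4)² + 5))² = (5 + (16 + 5))² = (5 + 21)² = 26² = 676)
v*o = 676*(114/18593) = 77064/18593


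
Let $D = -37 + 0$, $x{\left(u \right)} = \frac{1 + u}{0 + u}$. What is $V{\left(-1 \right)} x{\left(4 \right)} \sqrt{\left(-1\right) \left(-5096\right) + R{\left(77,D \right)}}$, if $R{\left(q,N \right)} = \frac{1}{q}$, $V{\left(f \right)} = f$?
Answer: $- \frac{5 \sqrt{30214261}}{308} \approx -89.233$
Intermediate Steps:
$x{\left(u \right)} = \frac{1 + u}{u}$
$D = -37$
$V{\left(-1 \right)} x{\left(4 \right)} \sqrt{\left(-1\right) \left(-5096\right) + R{\left(77,D \right)}} = - \frac{1 + 4}{4} \sqrt{\left(-1\right) \left(-5096\right) + \frac{1}{77}} = - \frac{5}{4} \sqrt{5096 + \frac{1}{77}} = \left(-1\right) \frac{5}{4} \sqrt{\frac{392393}{77}} = - \frac{5 \frac{\sqrt{30214261}}{77}}{4} = - \frac{5 \sqrt{30214261}}{308}$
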